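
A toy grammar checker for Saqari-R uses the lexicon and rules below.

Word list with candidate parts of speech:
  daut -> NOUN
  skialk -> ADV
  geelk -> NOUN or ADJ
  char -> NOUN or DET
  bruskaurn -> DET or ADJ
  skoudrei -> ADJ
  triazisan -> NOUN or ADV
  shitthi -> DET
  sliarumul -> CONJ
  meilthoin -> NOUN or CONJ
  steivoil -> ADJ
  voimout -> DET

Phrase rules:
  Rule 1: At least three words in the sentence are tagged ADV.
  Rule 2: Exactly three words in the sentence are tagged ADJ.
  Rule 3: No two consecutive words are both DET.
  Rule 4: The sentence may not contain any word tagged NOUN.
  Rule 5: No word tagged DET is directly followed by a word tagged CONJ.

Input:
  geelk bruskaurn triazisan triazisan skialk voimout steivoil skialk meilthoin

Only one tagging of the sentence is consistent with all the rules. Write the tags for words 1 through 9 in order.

ADJ ADJ ADV ADV ADV DET ADJ ADV CONJ

Candidates per position — 1:geelk {NOUN,ADJ}; 2:bruskaurn {DET,ADJ}; 3:triazisan {NOUN,ADV}; 4:triazisan {NOUN,ADV}; 5:skialk {ADV}; 6:voimout {DET}; 7:steivoil {ADJ}; 8:skialk {ADV}; 9:meilthoin {NOUN,CONJ}.
If word 1 were NOUN, no tagging could satisfy rule 2; so word 1 is ADJ.
If word 2 were DET, no tagging could satisfy rule 2; so word 2 is ADJ.
If word 3 were NOUN, no tagging could satisfy rule 4; so word 3 is ADV.
If word 4 were NOUN, no tagging could satisfy rule 4; so word 4 is ADV.
If word 9 were NOUN, no tagging could satisfy rule 4; so word 9 is CONJ.
That leaves exactly one tagging: ADJ ADJ ADV ADV ADV DET ADJ ADV CONJ.
Rule-by-rule: rule 1 satisfied; rule 2 satisfied; rule 3 satisfied; rule 4 satisfied; rule 5 satisfied.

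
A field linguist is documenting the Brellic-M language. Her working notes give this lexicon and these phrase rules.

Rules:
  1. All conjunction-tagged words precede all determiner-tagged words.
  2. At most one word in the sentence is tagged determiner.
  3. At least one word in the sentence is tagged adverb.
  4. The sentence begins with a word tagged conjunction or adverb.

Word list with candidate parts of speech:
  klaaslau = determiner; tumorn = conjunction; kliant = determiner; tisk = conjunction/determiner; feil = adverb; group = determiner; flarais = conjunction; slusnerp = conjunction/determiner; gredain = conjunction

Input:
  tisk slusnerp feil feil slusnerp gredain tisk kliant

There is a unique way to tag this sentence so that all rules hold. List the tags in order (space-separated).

Candidates per position — 1:tisk {conjunction,determiner}; 2:slusnerp {conjunction,determiner}; 3:feil {adverb}; 4:feil {adverb}; 5:slusnerp {conjunction,determiner}; 6:gredain {conjunction}; 7:tisk {conjunction,determiner}; 8:kliant {determiner}.
Position 1: tagging it determiner would leave rule 1 unsatisfiable, so it must be conjunction.
Position 2: tagging it determiner would leave rule 1 unsatisfiable, so it must be conjunction.
Position 5: tagging it determiner would leave rule 1 unsatisfiable, so it must be conjunction.
Position 7: tagging it determiner would leave rule 2 unsatisfiable, so it must be conjunction.
That leaves exactly one tagging: conjunction conjunction adverb adverb conjunction conjunction conjunction determiner.
Check: rule 1 ✓; rule 2 ✓; rule 3 ✓; rule 4 ✓.

conjunction conjunction adverb adverb conjunction conjunction conjunction determiner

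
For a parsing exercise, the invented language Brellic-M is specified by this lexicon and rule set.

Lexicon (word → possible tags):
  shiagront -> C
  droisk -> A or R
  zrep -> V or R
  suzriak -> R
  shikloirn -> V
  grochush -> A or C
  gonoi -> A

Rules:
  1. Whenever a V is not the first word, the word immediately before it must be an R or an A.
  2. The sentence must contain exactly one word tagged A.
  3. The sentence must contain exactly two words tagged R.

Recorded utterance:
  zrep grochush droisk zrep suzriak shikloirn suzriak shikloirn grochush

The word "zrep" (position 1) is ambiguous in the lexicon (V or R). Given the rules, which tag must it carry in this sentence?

Candidates per position — 1:zrep {V,R}; 2:grochush {A,C}; 3:droisk {A,R}; 4:zrep {V,R}; 5:suzriak {R}; 6:shikloirn {V}; 7:suzriak {R}; 8:shikloirn {V}; 9:grochush {A,C}.
Word 1 cannot be R — rule 3 would then fail for every completion. It is V.
Word 3 cannot be R — rule 3 would then fail for every completion. It is A.
Word 4 cannot be R — rule 3 would then fail for every completion. It is V.
Word 9 cannot be A — rule 2 would then fail for every completion. It is C.
Word 2 cannot be A — rule 2 would then fail for every completion. It is C.
The only consistent sequence is: V C A V R V R V C.
Verifying each rule — rule 1 satisfied; rule 2 satisfied; rule 3 satisfied.

V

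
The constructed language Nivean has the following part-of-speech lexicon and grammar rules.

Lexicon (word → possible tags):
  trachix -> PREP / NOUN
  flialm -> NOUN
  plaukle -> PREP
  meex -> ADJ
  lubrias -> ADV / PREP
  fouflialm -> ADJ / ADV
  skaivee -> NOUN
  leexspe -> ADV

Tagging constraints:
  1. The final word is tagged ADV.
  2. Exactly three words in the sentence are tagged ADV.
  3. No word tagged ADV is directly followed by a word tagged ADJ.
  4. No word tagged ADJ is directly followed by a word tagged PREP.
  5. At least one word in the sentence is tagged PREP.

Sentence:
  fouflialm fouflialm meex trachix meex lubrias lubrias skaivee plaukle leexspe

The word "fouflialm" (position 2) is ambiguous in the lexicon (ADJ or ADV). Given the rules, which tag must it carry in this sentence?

ADJ

Candidates per position — 1:fouflialm {ADJ,ADV}; 2:fouflialm {ADJ,ADV}; 3:meex {ADJ}; 4:trachix {PREP,NOUN}; 5:meex {ADJ}; 6:lubrias {ADV,PREP}; 7:lubrias {ADV,PREP}; 8:skaivee {NOUN}; 9:plaukle {PREP}; 10:leexspe {ADV}.
Word 1 cannot be ADV — rule 3 would then fail for every completion. It is ADJ.
Word 2 cannot be ADV — rule 3 would then fail for every completion. It is ADJ.
Word 4 cannot be PREP — rule 4 would then fail for every completion. It is NOUN.
Word 6 cannot be PREP — rule 2 would then fail for every completion. It is ADV.
Word 7 cannot be PREP — rule 2 would then fail for every completion. It is ADV.
So the tagging must be: ADJ ADJ ADJ NOUN ADJ ADV ADV NOUN PREP ADV.
Verifying each rule — rule 1 satisfied; rule 2 satisfied; rule 3 satisfied; rule 4 satisfied; rule 5 satisfied.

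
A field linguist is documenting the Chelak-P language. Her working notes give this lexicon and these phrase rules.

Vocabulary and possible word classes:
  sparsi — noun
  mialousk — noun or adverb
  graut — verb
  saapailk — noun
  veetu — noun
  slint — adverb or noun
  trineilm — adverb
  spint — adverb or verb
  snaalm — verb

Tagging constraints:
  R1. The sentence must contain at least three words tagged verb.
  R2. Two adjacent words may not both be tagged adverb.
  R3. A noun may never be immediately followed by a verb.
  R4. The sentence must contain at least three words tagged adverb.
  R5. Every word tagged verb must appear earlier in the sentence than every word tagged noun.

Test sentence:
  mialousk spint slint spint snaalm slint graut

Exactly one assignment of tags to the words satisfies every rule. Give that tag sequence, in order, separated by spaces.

Candidates per position — 1:mialousk {noun,adverb}; 2:spint {adverb,verb}; 3:slint {adverb,noun}; 4:spint {adverb,verb}; 5:snaalm {verb}; 6:slint {adverb,noun}; 7:graut {verb}.
Word 1 cannot be noun — rule 5 would then fail for every completion. It is adverb.
Word 2 cannot be adverb — rule 2 would then fail for every completion. It is verb.
Word 3 cannot be noun — rule 5 would then fail for every completion. It is adverb.
Word 4 cannot be adverb — rule 2 would then fail for every completion. It is verb.
Word 6 cannot be noun — rule 3 would then fail for every completion. It is adverb.
The only consistent sequence is: adverb verb adverb verb verb adverb verb.
Rule-by-rule: rule 1 satisfied; rule 2 satisfied; rule 3 satisfied; rule 4 satisfied; rule 5 satisfied.

adverb verb adverb verb verb adverb verb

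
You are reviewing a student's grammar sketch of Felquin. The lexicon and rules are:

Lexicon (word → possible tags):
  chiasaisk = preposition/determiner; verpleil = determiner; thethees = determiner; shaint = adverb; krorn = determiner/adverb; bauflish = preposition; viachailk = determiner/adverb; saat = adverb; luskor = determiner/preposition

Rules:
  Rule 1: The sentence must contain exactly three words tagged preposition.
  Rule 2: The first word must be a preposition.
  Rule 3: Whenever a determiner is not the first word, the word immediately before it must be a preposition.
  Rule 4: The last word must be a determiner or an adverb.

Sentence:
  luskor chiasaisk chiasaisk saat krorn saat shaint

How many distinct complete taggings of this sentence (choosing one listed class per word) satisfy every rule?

1

Candidates per position — 1:luskor {determiner,preposition}; 2:chiasaisk {preposition,determiner}; 3:chiasaisk {preposition,determiner}; 4:saat {adverb}; 5:krorn {determiner,adverb}; 6:saat {adverb}; 7:shaint {adverb}.
There are 16 candidate sequences in total.
The sequences that satisfy every rule: preposition preposition preposition adverb adverb adverb adverb.
Count = 1.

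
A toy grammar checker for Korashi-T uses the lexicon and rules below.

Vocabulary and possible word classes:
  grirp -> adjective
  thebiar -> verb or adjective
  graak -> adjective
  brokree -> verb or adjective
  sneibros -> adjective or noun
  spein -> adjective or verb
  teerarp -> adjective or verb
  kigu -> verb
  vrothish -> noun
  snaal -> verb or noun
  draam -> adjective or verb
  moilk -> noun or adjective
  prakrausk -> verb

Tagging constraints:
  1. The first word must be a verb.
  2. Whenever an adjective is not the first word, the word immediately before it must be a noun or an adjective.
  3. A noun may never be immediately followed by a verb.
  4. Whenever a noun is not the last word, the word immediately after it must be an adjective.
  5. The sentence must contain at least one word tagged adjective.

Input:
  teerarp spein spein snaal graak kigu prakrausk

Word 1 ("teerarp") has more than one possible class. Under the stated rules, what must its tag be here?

verb

Candidates per position — 1:teerarp {adjective,verb}; 2:spein {adjective,verb}; 3:spein {adjective,verb}; 4:snaal {verb,noun}; 5:graak {adjective}; 6:kigu {verb}; 7:prakrausk {verb}.
Position 1: adjective is ruled out by rule 1; that leaves verb.
Position 2: adjective is ruled out by rule 2; that leaves verb.
Position 3: adjective is ruled out by rule 2; that leaves verb.
Position 4: verb is ruled out by rule 2; that leaves noun.
The unique satisfying tagging is: verb verb verb noun adjective verb verb.
Check: rule 1 satisfied; rule 2 satisfied; rule 3 satisfied; rule 4 satisfied; rule 5 satisfied.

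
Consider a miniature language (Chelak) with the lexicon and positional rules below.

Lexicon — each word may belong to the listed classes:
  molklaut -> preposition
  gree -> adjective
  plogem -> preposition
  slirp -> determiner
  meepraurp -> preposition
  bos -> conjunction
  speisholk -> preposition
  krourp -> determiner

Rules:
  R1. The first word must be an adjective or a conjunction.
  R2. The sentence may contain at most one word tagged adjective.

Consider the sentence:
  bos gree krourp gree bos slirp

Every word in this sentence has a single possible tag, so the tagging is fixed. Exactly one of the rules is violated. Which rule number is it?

Fixed tagging: conjunction adjective determiner adjective conjunction determiner.
Applying the rules: R1 ✓, R2 ✗.
Only rule 2 fails.

2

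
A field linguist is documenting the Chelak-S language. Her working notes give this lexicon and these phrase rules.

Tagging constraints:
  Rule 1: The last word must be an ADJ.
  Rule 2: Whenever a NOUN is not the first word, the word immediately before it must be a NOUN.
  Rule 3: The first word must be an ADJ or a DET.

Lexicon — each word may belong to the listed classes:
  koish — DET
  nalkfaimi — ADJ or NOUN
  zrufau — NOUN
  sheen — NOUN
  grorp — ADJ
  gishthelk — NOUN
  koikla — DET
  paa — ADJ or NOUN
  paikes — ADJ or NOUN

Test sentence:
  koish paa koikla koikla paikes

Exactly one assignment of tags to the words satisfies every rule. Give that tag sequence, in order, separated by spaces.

Candidates per position — 1:koish {DET}; 2:paa {ADJ,NOUN}; 3:koikla {DET}; 4:koikla {DET}; 5:paikes {ADJ,NOUN}.
Position 2: NOUN is ruled out by rule 2; that leaves ADJ.
Position 5: NOUN is ruled out by rule 1; that leaves ADJ.
So the tagging must be: DET ADJ DET DET ADJ.
Check: rule 1 ok; rule 2 ok; rule 3 ok.

DET ADJ DET DET ADJ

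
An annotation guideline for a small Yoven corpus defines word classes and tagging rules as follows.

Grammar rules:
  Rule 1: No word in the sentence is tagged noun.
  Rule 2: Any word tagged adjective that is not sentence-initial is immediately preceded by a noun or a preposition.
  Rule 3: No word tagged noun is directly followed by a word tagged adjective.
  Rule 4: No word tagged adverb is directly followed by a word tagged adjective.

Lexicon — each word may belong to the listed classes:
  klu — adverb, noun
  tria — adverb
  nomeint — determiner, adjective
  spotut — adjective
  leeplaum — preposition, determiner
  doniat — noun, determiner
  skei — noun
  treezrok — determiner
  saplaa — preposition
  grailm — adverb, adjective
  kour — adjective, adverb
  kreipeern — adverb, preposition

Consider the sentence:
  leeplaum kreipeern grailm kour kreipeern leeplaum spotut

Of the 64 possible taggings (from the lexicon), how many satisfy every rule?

Candidates per position — 1:leeplaum {preposition,determiner}; 2:kreipeern {adverb,preposition}; 3:grailm {adverb,adjective}; 4:kour {adjective,adverb}; 5:kreipeern {adverb,preposition}; 6:leeplaum {preposition,determiner}; 7:spotut {adjective}.
There are 64 candidate sequences in total.
Checking each against the rules leaves 12 sequences.
Count = 12.

12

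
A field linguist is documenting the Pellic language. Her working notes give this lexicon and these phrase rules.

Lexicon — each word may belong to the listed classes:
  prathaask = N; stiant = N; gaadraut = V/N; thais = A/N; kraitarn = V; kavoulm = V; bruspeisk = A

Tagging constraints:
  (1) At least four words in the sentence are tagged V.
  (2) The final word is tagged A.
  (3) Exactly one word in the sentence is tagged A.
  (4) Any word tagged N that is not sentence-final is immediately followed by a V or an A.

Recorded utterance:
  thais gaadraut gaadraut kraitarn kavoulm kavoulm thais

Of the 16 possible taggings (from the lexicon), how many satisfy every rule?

Candidates per position — 1:thais {A,N}; 2:gaadraut {V,N}; 3:gaadraut {V,N}; 4:kraitarn {V}; 5:kavoulm {V}; 6:kavoulm {V}; 7:thais {A,N}.
There are 16 candidate sequences in total.
The sequences that satisfy every rule: N V V V V V A; N V N V V V A.
Count = 2.

2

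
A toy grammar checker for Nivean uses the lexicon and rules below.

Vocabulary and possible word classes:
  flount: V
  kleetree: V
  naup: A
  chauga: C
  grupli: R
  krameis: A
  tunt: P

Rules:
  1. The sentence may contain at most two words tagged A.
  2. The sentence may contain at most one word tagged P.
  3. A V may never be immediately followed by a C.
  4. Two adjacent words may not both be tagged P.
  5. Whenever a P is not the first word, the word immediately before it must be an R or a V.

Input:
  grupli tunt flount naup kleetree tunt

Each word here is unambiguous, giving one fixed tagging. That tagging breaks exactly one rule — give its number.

2

Fixed tagging: R P V A V P.
Applying the rules: R1 pass, R2 fail, R3 pass, R4 pass, R5 pass.
Only rule 2 fails.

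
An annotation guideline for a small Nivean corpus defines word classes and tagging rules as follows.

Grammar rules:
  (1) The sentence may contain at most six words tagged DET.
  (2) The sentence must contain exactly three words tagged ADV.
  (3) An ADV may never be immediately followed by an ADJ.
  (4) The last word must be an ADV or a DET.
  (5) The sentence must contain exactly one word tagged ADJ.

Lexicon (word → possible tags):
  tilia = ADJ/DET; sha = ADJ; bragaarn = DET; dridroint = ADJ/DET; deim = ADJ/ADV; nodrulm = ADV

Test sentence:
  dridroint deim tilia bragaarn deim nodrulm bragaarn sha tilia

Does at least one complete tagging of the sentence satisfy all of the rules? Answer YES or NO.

Candidates per position — 1:dridroint {ADJ,DET}; 2:deim {ADJ,ADV}; 3:tilia {ADJ,DET}; 4:bragaarn {DET}; 5:deim {ADJ,ADV}; 6:nodrulm {ADV}; 7:bragaarn {DET}; 8:sha {ADJ}; 9:tilia {ADJ,DET}.
One satisfying assignment: DET ADV DET DET ADV ADV DET ADJ DET.
Checking: rule 1 ok; rule 2 ok; rule 3 ok; rule 4 ok; rule 5 ok.

YES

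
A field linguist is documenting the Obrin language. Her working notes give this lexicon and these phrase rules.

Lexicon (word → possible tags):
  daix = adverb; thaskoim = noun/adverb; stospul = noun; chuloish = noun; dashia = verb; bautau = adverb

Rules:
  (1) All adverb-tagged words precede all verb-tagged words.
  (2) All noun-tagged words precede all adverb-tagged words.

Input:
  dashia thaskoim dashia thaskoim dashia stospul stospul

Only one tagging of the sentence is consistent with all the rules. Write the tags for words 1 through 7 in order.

Candidates per position — 1:dashia {verb}; 2:thaskoim {noun,adverb}; 3:dashia {verb}; 4:thaskoim {noun,adverb}; 5:dashia {verb}; 6:stospul {noun}; 7:stospul {noun}.
Word 2 cannot be adverb — rule 1 would then fail for every completion. It is noun.
Word 4 cannot be adverb — rule 1 would then fail for every completion. It is noun.
So the tagging must be: verb noun verb noun verb noun noun.
Rule-by-rule: rule 1 satisfied; rule 2 satisfied.

verb noun verb noun verb noun noun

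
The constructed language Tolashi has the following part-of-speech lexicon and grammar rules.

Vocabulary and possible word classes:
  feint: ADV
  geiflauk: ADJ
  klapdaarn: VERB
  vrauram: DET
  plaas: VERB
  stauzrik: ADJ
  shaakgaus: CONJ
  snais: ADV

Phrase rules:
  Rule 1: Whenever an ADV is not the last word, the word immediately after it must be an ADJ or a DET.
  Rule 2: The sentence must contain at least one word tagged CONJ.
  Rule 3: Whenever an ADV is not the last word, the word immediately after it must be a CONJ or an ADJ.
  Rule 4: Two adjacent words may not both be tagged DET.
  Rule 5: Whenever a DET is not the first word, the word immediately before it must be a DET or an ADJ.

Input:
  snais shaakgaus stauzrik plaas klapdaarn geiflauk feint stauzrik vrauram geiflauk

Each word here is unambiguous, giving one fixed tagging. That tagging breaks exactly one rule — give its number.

Fixed tagging: ADV CONJ ADJ VERB VERB ADJ ADV ADJ DET ADJ.
Applying the rules: R1 violated, R2 holds, R3 holds, R4 holds, R5 holds.
Only rule 1 fails.

1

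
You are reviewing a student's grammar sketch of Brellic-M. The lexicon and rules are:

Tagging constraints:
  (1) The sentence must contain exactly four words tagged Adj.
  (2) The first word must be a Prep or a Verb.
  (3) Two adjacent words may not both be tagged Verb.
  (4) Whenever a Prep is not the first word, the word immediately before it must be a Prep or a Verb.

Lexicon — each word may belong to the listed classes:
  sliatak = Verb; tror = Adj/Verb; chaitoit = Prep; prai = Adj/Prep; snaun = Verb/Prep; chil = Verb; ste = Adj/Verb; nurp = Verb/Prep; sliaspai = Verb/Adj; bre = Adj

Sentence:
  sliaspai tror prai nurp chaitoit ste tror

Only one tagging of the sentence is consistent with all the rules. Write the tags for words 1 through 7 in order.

Candidates per position — 1:sliaspai {Verb,Adj}; 2:tror {Adj,Verb}; 3:prai {Adj,Prep}; 4:nurp {Verb,Prep}; 5:chaitoit {Prep}; 6:ste {Adj,Verb}; 7:tror {Adj,Verb}.
At position 1, choosing Adj makes rule 2 impossible to satisfy; hence Verb.
At position 2, choosing Verb makes rule 1 impossible to satisfy; hence Adj.
At position 3, choosing Prep makes rule 1 impossible to satisfy; hence Adj.
At position 4, choosing Prep makes rule 4 impossible to satisfy; hence Verb.
At position 6, choosing Verb makes rule 1 impossible to satisfy; hence Adj.
At position 7, choosing Verb makes rule 1 impossible to satisfy; hence Adj.
So the tagging must be: Verb Adj Adj Verb Prep Adj Adj.
Verifying each rule — rule 1 satisfied; rule 2 satisfied; rule 3 satisfied; rule 4 satisfied.

Verb Adj Adj Verb Prep Adj Adj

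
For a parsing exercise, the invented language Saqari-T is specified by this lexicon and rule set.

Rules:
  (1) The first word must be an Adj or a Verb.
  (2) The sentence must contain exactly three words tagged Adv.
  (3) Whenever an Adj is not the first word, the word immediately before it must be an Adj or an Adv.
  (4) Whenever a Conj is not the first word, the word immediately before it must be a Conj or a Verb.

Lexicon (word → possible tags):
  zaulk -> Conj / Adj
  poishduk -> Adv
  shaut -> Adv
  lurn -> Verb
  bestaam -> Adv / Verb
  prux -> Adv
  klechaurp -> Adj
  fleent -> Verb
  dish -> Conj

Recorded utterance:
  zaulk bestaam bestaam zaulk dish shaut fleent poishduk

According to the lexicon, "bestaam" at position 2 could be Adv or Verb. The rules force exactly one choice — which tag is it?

Candidates per position — 1:zaulk {Conj,Adj}; 2:bestaam {Adv,Verb}; 3:bestaam {Adv,Verb}; 4:zaulk {Conj,Adj}; 5:dish {Conj}; 6:shaut {Adv}; 7:fleent {Verb}; 8:poishduk {Adv}.
Word 1 cannot be Conj — rule 1 would then fail for every completion. It is Adj.
Word 3 cannot be Adv — rule 4 would then fail for every completion. It is Verb.
Word 4 cannot be Adj — rule 3 would then fail for every completion. It is Conj.
Word 2 cannot be Verb — rule 2 would then fail for every completion. It is Adv.
That leaves exactly one tagging: Adj Adv Verb Conj Conj Adv Verb Adv.
Check: rule 1 ✓; rule 2 ✓; rule 3 ✓; rule 4 ✓.

Adv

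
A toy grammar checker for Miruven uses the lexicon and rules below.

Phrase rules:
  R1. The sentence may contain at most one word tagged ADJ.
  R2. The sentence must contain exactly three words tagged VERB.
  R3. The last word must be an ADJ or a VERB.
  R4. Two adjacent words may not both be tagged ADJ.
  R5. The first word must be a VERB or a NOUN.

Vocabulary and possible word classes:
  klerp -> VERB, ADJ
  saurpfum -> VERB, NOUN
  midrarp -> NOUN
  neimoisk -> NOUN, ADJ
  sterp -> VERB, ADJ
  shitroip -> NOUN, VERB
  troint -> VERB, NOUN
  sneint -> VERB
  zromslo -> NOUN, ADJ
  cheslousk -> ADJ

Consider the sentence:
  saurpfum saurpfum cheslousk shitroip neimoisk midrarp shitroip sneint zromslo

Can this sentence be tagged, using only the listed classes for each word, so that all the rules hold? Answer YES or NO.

NO

Candidates per position — 1:saurpfum {VERB,NOUN}; 2:saurpfum {VERB,NOUN}; 3:cheslousk {ADJ}; 4:shitroip {NOUN,VERB}; 5:neimoisk {NOUN,ADJ}; 6:midrarp {NOUN}; 7:shitroip {NOUN,VERB}; 8:sneint {VERB}; 9:zromslo {NOUN,ADJ}.
Every candidate sequence violates at least one rule; no consistent tagging exists.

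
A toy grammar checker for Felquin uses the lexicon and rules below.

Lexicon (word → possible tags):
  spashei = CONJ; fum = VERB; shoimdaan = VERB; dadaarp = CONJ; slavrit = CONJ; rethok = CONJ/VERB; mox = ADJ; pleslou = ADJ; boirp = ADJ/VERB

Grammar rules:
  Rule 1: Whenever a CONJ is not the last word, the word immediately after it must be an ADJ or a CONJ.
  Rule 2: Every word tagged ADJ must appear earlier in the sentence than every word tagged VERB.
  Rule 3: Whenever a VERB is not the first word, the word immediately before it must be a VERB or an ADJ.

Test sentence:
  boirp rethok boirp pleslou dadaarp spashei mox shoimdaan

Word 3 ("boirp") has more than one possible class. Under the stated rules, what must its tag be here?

ADJ

Candidates per position — 1:boirp {ADJ,VERB}; 2:rethok {CONJ,VERB}; 3:boirp {ADJ,VERB}; 4:pleslou {ADJ}; 5:dadaarp {CONJ}; 6:spashei {CONJ}; 7:mox {ADJ}; 8:shoimdaan {VERB}.
Position 1: VERB is ruled out by rule 2; that leaves ADJ.
Position 2: VERB is ruled out by rule 2; that leaves CONJ.
Position 3: VERB is ruled out by rule 1; that leaves ADJ.
The unique satisfying tagging is: ADJ CONJ ADJ ADJ CONJ CONJ ADJ VERB.
Verifying each rule — rule 1 ✓; rule 2 ✓; rule 3 ✓.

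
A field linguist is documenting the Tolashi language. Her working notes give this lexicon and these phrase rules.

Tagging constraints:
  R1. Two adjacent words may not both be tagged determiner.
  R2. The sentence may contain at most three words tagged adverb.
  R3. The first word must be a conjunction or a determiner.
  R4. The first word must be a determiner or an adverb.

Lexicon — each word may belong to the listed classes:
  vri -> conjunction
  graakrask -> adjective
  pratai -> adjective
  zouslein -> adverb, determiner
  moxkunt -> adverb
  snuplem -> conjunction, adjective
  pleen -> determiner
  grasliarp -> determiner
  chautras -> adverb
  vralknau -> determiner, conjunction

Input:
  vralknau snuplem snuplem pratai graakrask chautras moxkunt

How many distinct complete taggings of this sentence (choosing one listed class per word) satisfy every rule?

Candidates per position — 1:vralknau {determiner,conjunction}; 2:snuplem {conjunction,adjective}; 3:snuplem {conjunction,adjective}; 4:pratai {adjective}; 5:graakrask {adjective}; 6:chautras {adverb}; 7:moxkunt {adverb}.
There are 8 candidate sequences in total.
The sequences that satisfy every rule: determiner conjunction conjunction adjective adjective adverb adverb; determiner conjunction adjective adjective adjective adverb adverb; determiner adjective conjunction adjective adjective adverb adverb; determiner adjective adjective adjective adjective adverb adverb.
Count = 4.

4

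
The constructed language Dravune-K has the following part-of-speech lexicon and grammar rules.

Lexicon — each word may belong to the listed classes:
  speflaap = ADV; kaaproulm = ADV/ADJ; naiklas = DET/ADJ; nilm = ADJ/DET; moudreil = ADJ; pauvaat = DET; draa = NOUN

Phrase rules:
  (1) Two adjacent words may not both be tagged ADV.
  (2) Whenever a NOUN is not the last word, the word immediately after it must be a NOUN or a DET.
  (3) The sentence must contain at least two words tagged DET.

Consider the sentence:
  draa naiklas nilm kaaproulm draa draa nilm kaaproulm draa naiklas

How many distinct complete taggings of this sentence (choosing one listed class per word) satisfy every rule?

Candidates per position — 1:draa {NOUN}; 2:naiklas {DET,ADJ}; 3:nilm {ADJ,DET}; 4:kaaproulm {ADV,ADJ}; 5:draa {NOUN}; 6:draa {NOUN}; 7:nilm {ADJ,DET}; 8:kaaproulm {ADV,ADJ}; 9:draa {NOUN}; 10:naiklas {DET,ADJ}.
There are 64 candidate sequences in total.
Checking each against the rules leaves 8 sequences.
Count = 8.

8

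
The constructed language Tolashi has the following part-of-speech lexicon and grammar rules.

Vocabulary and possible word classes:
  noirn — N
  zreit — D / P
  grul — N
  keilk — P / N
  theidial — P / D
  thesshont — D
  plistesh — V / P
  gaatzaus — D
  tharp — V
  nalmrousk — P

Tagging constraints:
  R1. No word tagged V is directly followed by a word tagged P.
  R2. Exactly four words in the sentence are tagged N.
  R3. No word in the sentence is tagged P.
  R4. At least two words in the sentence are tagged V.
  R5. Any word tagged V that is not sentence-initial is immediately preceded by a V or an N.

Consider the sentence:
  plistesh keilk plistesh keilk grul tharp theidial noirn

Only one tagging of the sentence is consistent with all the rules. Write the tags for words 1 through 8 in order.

Candidates per position — 1:plistesh {V,P}; 2:keilk {P,N}; 3:plistesh {V,P}; 4:keilk {P,N}; 5:grul {N}; 6:tharp {V}; 7:theidial {P,D}; 8:noirn {N}.
Position 1: P is ruled out by rule 3; that leaves V.
Position 2: P is ruled out by rule 1; that leaves N.
Position 3: P is ruled out by rule 3; that leaves V.
Position 4: P is ruled out by rule 1; that leaves N.
Position 7: P is ruled out by rule 1; that leaves D.
So the tagging must be: V N V N N V D N.
Rule-by-rule: rule 1 ✓; rule 2 ✓; rule 3 ✓; rule 4 ✓; rule 5 ✓.

V N V N N V D N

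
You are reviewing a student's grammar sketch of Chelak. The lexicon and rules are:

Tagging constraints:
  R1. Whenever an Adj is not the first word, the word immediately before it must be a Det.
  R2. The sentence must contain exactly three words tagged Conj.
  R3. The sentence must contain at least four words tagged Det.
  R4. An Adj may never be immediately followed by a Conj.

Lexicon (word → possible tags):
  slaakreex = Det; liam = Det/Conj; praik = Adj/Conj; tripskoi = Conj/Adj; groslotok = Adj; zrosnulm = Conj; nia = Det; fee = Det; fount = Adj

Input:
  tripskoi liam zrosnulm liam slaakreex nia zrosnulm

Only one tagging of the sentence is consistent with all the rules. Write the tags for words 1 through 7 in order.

Candidates per position — 1:tripskoi {Conj,Adj}; 2:liam {Det,Conj}; 3:zrosnulm {Conj}; 4:liam {Det,Conj}; 5:slaakreex {Det}; 6:nia {Det}; 7:zrosnulm {Conj}.
If word 2 were Conj, no tagging could satisfy rule 3; so word 2 is Det.
If word 4 were Conj, no tagging could satisfy rule 3; so word 4 is Det.
If word 1 were Adj, no tagging could satisfy rule 2; so word 1 is Conj.
That leaves exactly one tagging: Conj Det Conj Det Det Det Conj.
Check: rule 1 satisfied; rule 2 satisfied; rule 3 satisfied; rule 4 satisfied.

Conj Det Conj Det Det Det Conj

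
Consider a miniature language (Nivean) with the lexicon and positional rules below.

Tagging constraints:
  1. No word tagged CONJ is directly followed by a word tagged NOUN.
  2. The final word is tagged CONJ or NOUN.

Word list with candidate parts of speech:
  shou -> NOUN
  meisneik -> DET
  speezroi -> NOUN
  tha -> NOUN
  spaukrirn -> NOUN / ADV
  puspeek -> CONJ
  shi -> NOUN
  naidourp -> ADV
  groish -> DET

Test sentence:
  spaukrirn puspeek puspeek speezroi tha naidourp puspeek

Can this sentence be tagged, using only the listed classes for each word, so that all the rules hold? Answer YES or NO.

NO

Candidates per position — 1:spaukrirn {NOUN,ADV}; 2:puspeek {CONJ}; 3:puspeek {CONJ}; 4:speezroi {NOUN}; 5:tha {NOUN}; 6:naidourp {ADV}; 7:puspeek {CONJ}.
Rule 1 cannot be satisfied by any choice of tags from the lexicon.
So there is no consistent tagging.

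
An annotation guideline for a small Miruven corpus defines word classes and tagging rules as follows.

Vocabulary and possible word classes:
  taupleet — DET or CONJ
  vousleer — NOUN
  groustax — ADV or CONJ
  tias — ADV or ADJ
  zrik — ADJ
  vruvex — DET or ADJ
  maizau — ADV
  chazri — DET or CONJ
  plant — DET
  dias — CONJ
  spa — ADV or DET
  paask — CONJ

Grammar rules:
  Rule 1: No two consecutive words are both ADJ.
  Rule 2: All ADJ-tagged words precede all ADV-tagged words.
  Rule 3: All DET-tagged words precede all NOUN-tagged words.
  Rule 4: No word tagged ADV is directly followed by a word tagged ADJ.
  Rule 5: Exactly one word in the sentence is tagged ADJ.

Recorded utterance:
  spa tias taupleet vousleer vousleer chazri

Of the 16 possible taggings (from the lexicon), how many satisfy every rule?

2

Candidates per position — 1:spa {ADV,DET}; 2:tias {ADV,ADJ}; 3:taupleet {DET,CONJ}; 4:vousleer {NOUN}; 5:vousleer {NOUN}; 6:chazri {DET,CONJ}.
There are 16 candidate sequences in total.
The sequences that satisfy every rule: DET ADJ DET NOUN NOUN CONJ; DET ADJ CONJ NOUN NOUN CONJ.
Count = 2.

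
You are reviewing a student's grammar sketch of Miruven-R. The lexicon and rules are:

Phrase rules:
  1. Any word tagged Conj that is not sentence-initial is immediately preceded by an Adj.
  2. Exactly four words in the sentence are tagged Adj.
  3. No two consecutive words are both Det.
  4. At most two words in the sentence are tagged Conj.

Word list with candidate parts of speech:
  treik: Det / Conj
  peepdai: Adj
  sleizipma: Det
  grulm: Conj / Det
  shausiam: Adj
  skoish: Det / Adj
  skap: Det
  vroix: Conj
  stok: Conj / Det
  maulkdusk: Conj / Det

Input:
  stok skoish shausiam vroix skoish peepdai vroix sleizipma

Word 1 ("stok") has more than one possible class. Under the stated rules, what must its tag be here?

Det

Candidates per position — 1:stok {Conj,Det}; 2:skoish {Det,Adj}; 3:shausiam {Adj}; 4:vroix {Conj}; 5:skoish {Det,Adj}; 6:peepdai {Adj}; 7:vroix {Conj}; 8:sleizipma {Det}.
If word 1 were Conj, no tagging could satisfy rule 4; so word 1 is Det.
If word 2 were Det, no tagging could satisfy rule 2; so word 2 is Adj.
If word 5 were Det, no tagging could satisfy rule 2; so word 5 is Adj.
The unique satisfying tagging is: Det Adj Adj Conj Adj Adj Conj Det.
Checking: rule 1 holds; rule 2 holds; rule 3 holds; rule 4 holds.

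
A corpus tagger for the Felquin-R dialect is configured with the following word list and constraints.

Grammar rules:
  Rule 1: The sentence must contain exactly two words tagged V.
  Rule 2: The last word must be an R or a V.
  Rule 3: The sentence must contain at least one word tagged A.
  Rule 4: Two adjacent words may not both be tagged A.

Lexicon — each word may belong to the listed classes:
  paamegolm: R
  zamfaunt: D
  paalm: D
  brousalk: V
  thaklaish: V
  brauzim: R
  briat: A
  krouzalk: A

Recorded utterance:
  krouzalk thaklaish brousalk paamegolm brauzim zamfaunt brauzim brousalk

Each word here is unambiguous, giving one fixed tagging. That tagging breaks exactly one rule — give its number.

Fixed tagging: A V V R R D R V.
Checking each rule: R1 fails, R2 ok, R3 ok, R4 ok.
Only rule 1 fails.

1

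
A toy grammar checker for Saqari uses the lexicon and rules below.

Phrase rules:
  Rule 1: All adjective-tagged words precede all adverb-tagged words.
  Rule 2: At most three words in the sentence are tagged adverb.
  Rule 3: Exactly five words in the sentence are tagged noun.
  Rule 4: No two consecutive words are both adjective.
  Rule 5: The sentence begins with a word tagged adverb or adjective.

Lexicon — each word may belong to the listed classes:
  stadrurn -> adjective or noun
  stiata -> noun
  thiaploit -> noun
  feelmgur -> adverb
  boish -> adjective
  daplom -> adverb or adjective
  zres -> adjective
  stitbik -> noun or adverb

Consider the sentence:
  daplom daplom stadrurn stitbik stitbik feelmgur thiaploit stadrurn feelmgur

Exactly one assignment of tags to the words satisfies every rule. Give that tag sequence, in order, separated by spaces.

Candidates per position — 1:daplom {adverb,adjective}; 2:daplom {adverb,adjective}; 3:stadrurn {adjective,noun}; 4:stitbik {noun,adverb}; 5:stitbik {noun,adverb}; 6:feelmgur {adverb}; 7:thiaploit {noun}; 8:stadrurn {adjective,noun}; 9:feelmgur {adverb}.
At position 3, choosing adjective makes rule 3 impossible to satisfy; hence noun.
At position 4, choosing adverb makes rule 3 impossible to satisfy; hence noun.
At position 5, choosing adverb makes rule 3 impossible to satisfy; hence noun.
At position 8, choosing adjective makes rule 1 impossible to satisfy; hence noun.
The remaining ambiguous positions (1, 2) are resolved jointly — only one combination satisfies every rule.
That leaves exactly one tagging: adjective adverb noun noun noun adverb noun noun adverb.
Checking: rule 1 ok; rule 2 ok; rule 3 ok; rule 4 ok; rule 5 ok.

adjective adverb noun noun noun adverb noun noun adverb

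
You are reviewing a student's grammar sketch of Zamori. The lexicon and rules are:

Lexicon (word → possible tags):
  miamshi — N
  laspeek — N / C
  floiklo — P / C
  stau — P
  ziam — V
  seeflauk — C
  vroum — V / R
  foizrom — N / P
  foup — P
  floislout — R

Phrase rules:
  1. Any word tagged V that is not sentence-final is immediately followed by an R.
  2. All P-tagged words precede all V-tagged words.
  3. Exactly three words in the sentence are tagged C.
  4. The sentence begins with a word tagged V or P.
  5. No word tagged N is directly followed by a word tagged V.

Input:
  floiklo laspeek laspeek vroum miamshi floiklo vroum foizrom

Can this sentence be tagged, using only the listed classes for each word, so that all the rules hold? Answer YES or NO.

YES

Candidates per position — 1:floiklo {P,C}; 2:laspeek {N,C}; 3:laspeek {N,C}; 4:vroum {V,R}; 5:miamshi {N}; 6:floiklo {P,C}; 7:vroum {V,R}; 8:foizrom {N,P}.
One satisfying assignment: P C C R N C R P.
Rule-by-rule: rule 1 ok; rule 2 ok; rule 3 ok; rule 4 ok; rule 5 ok.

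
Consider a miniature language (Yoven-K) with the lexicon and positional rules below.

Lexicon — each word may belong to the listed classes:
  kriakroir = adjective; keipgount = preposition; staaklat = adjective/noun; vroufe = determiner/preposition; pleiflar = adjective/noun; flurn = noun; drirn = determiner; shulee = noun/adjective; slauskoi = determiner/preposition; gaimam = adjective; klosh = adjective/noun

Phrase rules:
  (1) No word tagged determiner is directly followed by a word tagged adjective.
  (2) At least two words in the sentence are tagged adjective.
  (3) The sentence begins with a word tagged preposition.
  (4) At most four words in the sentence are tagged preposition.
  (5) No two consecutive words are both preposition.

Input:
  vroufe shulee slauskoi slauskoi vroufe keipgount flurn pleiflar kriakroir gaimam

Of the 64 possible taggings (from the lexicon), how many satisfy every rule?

Candidates per position — 1:vroufe {determiner,preposition}; 2:shulee {noun,adjective}; 3:slauskoi {determiner,preposition}; 4:slauskoi {determiner,preposition}; 5:vroufe {determiner,preposition}; 6:keipgount {preposition}; 7:flurn {noun}; 8:pleiflar {adjective,noun}; 9:kriakroir {adjective}; 10:gaimam {adjective}.
There are 64 candidate sequences in total.
Checking each against the rules leaves 12 sequences.
Count = 12.

12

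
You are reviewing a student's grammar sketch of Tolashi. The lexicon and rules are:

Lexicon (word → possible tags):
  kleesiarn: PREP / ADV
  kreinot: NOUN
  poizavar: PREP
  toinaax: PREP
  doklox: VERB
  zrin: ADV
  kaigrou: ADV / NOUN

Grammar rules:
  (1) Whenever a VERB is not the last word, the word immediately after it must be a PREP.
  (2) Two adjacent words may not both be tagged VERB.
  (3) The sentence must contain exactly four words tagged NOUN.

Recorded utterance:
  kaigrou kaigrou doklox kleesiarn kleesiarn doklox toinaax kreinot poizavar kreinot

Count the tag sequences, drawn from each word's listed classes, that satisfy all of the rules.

Candidates per position — 1:kaigrou {ADV,NOUN}; 2:kaigrou {ADV,NOUN}; 3:doklox {VERB}; 4:kleesiarn {PREP,ADV}; 5:kleesiarn {PREP,ADV}; 6:doklox {VERB}; 7:toinaax {PREP}; 8:kreinot {NOUN}; 9:poizavar {PREP}; 10:kreinot {NOUN}.
There are 16 candidate sequences in total.
The sequences that satisfy every rule: NOUN NOUN VERB PREP PREP VERB PREP NOUN PREP NOUN; NOUN NOUN VERB PREP ADV VERB PREP NOUN PREP NOUN.
Count = 2.

2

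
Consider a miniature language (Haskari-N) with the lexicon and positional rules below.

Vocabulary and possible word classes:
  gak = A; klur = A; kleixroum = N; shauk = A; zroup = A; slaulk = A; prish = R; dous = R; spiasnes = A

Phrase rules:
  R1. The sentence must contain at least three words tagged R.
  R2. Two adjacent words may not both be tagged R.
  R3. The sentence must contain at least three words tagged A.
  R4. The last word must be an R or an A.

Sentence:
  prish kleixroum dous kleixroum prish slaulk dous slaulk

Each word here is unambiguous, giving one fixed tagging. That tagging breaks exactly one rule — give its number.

3

Fixed tagging: R N R N R A R A.
Checking each rule: R1 ok, R2 ok, R3 fails, R4 ok.
Only rule 3 fails.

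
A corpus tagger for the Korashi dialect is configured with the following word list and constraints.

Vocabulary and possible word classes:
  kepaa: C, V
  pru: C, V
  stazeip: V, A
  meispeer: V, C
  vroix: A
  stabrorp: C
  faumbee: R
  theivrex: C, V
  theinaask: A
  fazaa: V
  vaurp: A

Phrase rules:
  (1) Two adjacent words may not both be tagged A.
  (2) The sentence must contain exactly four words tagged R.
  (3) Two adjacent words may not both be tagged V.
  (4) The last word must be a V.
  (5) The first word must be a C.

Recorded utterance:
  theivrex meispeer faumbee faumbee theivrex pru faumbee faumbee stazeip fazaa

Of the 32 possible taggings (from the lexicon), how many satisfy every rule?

Candidates per position — 1:theivrex {C,V}; 2:meispeer {V,C}; 3:faumbee {R}; 4:faumbee {R}; 5:theivrex {C,V}; 6:pru {C,V}; 7:faumbee {R}; 8:faumbee {R}; 9:stazeip {V,A}; 10:fazaa {V}.
There are 32 candidate sequences in total.
Checking each against the rules leaves 6 sequences.
Count = 6.

6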